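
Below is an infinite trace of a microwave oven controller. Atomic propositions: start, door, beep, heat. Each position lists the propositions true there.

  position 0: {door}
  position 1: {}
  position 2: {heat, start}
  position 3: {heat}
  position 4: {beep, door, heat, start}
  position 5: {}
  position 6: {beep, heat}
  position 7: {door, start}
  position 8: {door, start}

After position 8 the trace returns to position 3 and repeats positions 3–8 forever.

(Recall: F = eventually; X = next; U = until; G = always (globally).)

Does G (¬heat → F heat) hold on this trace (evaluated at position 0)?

¬heat → F heat holds at every position 0..8, and those are all positions ever visited, so G (¬heat → F heat) holds.
Positions where ¬heat holds: 0, 1, 5, 7, 8.
Check F heat at each: 0→ok, 1→ok, 5→ok, 7→ok, 8→ok.

Holds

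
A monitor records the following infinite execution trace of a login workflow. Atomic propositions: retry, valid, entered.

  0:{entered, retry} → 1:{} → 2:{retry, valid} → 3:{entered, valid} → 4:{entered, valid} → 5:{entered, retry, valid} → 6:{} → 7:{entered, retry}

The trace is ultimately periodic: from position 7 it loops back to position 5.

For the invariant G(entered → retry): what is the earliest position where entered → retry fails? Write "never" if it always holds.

Check entered → retry at each position in order: 0 ✓, 1 ✓, 2 ✓.
At position 3 the labels are {entered, valid}, so entered → retry is false there. This is the first violation.

3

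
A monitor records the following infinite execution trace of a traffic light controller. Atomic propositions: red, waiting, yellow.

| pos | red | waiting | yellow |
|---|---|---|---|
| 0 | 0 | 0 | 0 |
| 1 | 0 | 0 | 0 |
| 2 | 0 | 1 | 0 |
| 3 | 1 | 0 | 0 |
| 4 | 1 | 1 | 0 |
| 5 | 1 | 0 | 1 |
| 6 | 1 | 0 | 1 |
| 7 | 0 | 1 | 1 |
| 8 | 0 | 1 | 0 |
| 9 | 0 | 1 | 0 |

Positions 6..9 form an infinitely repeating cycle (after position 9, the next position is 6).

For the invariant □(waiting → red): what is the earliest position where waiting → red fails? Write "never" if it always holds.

Check waiting → red at each position in order: 0 ✓, 1 ✓.
At position 2 the labels are {waiting}, so waiting → red is false there. This is the first violation.

2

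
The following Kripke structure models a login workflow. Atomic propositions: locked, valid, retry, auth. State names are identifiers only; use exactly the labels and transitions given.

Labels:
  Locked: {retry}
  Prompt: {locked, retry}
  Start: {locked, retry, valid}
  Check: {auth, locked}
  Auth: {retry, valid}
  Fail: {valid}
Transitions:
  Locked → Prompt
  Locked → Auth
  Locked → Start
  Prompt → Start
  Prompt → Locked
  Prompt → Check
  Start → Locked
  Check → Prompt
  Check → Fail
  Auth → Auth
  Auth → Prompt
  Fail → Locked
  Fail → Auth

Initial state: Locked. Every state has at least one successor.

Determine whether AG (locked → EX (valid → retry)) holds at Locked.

States satisfying locked → EX (valid → retry): {Locked, Prompt, Start, Check, Auth, Fail}.
States satisfying AG (locked → EX (valid → retry)): {Locked, Prompt, Start, Check, Auth, Fail}.
Every state reachable from Locked satisfies locked → EX (valid → retry).
Locked ∈ Sat(AG (locked → EX (valid → retry))).

Satisfied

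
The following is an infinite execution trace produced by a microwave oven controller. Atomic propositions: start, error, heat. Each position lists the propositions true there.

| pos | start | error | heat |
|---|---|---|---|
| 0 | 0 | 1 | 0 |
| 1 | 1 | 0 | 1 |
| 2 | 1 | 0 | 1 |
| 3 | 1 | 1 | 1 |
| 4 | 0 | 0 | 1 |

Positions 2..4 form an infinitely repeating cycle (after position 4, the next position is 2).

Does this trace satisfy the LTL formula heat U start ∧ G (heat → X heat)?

No

Walking from position 0: at position 0, start has not yet held and heat fails, so heat U start is false.
heat → X heat holds at every position 0..4, and those are all positions ever visited, so G (heat → X heat) holds.
Positions where heat holds: 1, 2, 3, 4.
Check X heat at each: 1→ok, 2→ok, 3→ok, 4→ok.
At position 0: heat U start is false; G (heat → X heat) is true; so heat U start ∧ G (heat → X heat) is false.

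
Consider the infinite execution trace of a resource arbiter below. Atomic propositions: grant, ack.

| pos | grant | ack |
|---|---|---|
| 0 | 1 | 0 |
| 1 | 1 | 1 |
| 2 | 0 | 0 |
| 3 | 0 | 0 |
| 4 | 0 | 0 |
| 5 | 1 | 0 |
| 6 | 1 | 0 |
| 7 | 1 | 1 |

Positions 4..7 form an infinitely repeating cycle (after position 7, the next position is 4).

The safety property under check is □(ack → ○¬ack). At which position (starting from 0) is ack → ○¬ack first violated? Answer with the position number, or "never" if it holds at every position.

never

ack → ○¬ack holds at every position 0..7, and those are all the positions the trace ever visits, so the invariant □(ack → ○¬ack) is never violated.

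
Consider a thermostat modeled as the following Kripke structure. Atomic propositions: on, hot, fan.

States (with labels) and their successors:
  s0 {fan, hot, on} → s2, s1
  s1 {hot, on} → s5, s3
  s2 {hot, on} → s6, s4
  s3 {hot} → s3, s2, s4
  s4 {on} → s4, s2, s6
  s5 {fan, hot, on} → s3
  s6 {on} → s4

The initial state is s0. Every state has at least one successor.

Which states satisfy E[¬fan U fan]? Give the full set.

{s0, s1, s5}

States satisfying ¬fan: {s1, s2, s3, s4, s6}.
States satisfying fan: {s0, s5}.
States satisfying E[¬fan U fan]: {s0, s1, s5}.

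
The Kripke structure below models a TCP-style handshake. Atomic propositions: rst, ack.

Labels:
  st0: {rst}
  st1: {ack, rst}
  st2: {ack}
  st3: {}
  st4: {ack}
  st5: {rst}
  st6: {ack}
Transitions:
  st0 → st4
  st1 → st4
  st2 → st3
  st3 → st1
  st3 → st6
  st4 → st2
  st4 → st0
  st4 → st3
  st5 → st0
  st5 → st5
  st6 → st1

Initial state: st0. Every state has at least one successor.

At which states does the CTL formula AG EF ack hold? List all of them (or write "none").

States satisfying EF ack: {st0, st1, st2, st3, st4, st5, st6}.
States satisfying AG EF ack: {st0, st1, st2, st3, st4, st5, st6}.

{st0, st1, st2, st3, st4, st5, st6}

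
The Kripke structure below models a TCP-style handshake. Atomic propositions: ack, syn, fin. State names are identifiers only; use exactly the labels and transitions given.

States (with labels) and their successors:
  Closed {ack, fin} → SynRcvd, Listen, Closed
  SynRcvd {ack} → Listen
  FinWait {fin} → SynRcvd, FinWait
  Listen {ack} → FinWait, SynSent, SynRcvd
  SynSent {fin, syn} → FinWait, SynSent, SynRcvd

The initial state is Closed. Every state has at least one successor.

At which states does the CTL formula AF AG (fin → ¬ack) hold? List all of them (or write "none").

{SynRcvd, FinWait, Listen, SynSent}

States satisfying AG (fin → ¬ack): {SynRcvd, FinWait, Listen, SynSent}.
States satisfying AF AG (fin → ¬ack): {SynRcvd, FinWait, Listen, SynSent}.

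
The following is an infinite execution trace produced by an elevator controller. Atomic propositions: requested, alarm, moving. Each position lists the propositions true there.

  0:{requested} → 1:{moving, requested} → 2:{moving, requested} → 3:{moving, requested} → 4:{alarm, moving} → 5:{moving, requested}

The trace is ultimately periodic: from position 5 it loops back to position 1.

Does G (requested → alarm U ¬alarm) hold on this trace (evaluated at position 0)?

requested → alarm U ¬alarm holds at every position 0..5, and those are all positions ever visited, so G (requested → alarm U ¬alarm) holds.
Positions where requested holds: 0, 1, 2, 3, 5.
Check alarm U ¬alarm at each: 0→ok, 1→ok, 2→ok, 3→ok, 5→ok.

Satisfied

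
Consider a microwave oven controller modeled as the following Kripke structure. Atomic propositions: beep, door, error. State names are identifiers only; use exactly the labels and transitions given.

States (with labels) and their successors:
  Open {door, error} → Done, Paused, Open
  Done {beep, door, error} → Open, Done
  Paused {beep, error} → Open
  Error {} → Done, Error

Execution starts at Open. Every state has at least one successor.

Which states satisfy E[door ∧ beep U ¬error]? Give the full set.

States satisfying door ∧ beep: {Done}.
States satisfying ¬error: {Error}.
States satisfying E[door ∧ beep U ¬error]: {Error}.

{Error}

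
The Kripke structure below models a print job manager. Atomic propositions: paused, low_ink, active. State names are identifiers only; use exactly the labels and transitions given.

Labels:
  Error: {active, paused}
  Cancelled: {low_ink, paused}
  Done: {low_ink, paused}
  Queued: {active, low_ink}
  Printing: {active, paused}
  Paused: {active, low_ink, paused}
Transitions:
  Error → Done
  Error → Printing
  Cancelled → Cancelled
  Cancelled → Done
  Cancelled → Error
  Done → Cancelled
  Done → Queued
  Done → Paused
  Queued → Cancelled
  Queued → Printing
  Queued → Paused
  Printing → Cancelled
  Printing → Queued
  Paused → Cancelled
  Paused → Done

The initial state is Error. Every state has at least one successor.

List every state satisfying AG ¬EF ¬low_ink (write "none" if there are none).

States satisfying ¬EF ¬low_ink: ∅.
States satisfying AG ¬EF ¬low_ink: ∅.

none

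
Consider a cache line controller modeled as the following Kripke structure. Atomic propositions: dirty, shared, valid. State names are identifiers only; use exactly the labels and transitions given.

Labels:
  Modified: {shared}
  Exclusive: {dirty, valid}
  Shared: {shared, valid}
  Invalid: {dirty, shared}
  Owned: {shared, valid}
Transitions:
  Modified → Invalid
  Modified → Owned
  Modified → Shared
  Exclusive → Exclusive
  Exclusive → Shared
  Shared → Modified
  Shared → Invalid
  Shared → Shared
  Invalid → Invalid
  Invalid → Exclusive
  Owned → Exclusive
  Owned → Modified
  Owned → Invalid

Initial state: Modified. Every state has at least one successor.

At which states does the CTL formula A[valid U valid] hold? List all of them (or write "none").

{Exclusive, Shared, Owned}

States satisfying valid: {Exclusive, Shared, Owned}.
States satisfying A[valid U valid]: {Exclusive, Shared, Owned}.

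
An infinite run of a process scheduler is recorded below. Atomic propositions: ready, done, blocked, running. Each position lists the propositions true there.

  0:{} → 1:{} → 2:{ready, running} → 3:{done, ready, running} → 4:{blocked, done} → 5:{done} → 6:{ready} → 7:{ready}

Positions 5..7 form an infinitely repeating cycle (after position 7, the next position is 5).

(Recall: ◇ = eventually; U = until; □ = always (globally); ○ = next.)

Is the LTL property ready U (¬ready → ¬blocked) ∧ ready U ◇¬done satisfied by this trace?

Holds

Walking from position 0: ¬ready → ¬blocked first holds at position 0, and ready holds at every earlier position along the way, so ready U (¬ready → ¬blocked) holds.
Walking from position 0: ◇¬done first holds at position 0, and ready holds at every earlier position along the way, so ready U ◇¬done holds.
At position 0: ready U (¬ready → ¬blocked) is true; ready U ◇¬done is true; so ready U (¬ready → ¬blocked) ∧ ready U ◇¬done is true.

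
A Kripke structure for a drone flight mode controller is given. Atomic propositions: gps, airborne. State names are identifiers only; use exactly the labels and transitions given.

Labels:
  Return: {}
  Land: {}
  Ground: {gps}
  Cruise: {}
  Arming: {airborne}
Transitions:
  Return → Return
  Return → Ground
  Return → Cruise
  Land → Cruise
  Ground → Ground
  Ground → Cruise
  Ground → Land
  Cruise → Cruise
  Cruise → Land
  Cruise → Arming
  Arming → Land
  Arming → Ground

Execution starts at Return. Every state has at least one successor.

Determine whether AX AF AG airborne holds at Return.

States satisfying AF AG airborne: ∅.
States satisfying AX AF AG airborne: ∅.
Return ∉ Sat(AX AF AG airborne).

No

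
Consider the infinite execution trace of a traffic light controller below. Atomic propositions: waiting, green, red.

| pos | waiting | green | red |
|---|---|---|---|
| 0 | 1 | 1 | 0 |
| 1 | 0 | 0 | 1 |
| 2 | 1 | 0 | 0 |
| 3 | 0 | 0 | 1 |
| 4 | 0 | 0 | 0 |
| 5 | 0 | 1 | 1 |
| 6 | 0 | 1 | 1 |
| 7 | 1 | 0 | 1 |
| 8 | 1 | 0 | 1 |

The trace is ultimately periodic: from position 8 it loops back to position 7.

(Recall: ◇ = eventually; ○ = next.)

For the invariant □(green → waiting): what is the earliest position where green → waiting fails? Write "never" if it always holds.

5

Check green → waiting at each position in order: 0 ✓, 1 ✓, 2 ✓, 3 ✓, 4 ✓.
At position 5 the labels are {green, red}, so green → waiting is false there. This is the first violation.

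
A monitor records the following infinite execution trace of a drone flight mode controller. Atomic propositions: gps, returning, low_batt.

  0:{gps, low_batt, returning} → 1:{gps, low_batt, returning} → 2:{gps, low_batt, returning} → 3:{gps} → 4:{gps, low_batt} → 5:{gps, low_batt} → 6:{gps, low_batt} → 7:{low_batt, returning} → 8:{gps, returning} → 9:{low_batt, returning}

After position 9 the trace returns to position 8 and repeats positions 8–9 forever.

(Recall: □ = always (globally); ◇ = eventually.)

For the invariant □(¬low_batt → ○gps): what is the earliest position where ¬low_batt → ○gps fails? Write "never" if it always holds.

8

Check ¬low_batt → ○gps at each position in order: 0 ✓, 1 ✓, 2 ✓, 3 ✓, 4 ✓, 5 ✓, 6 ✓, 7 ✓.
At position 8 the labels are {gps, returning} and the next position 9 has {low_batt, returning}, so ¬low_batt → ○gps is false there. This is the first violation.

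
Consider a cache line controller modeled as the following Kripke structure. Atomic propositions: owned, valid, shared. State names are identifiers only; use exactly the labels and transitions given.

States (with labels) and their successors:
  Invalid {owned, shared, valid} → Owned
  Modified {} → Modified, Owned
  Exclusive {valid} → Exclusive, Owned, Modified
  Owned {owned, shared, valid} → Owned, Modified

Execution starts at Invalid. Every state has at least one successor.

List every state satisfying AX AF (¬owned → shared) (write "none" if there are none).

States satisfying AF (¬owned → shared): {Invalid, Owned}.
States satisfying AX AF (¬owned → shared): {Invalid}.

{Invalid}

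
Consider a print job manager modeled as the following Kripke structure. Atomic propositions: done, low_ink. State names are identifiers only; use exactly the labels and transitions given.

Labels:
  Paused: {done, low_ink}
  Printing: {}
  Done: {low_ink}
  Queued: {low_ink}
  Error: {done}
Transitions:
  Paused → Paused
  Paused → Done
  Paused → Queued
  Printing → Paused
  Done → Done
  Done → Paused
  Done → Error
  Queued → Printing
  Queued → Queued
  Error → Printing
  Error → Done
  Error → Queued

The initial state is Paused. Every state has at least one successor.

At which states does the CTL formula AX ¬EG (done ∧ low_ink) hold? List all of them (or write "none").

{Queued, Error}

States satisfying ¬EG (done ∧ low_ink): {Printing, Done, Queued, Error}.
States satisfying AX ¬EG (done ∧ low_ink): {Queued, Error}.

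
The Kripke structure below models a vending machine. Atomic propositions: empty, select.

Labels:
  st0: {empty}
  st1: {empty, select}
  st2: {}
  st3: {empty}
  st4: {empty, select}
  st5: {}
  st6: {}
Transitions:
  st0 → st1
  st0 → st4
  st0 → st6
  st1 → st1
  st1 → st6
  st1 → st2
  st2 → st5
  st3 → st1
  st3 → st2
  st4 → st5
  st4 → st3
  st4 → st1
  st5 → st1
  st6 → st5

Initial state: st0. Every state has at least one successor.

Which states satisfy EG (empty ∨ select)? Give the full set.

States satisfying empty ∨ select: {st0, st1, st3, st4}.
States satisfying EG (empty ∨ select): {st0, st1, st3, st4}.

{st0, st1, st3, st4}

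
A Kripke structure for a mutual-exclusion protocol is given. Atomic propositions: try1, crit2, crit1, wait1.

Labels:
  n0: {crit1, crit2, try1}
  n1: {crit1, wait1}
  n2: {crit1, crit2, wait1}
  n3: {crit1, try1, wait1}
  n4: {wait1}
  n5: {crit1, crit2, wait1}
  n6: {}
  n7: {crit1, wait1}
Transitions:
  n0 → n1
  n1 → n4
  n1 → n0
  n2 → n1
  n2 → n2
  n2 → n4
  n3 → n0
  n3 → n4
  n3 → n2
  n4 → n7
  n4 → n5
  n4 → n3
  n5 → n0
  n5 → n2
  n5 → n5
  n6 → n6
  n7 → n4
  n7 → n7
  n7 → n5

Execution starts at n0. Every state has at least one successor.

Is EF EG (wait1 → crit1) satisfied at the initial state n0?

Yes

States satisfying EG (wait1 → crit1): {n0, n1, n2, n3, n5, n6, n7}.
States satisfying EF EG (wait1 → crit1): {n0, n1, n2, n3, n4, n5, n6, n7}.
Some path from n0 reaches a state where EG (wait1 → crit1) holds.
n0 ∈ Sat(EF EG (wait1 → crit1)).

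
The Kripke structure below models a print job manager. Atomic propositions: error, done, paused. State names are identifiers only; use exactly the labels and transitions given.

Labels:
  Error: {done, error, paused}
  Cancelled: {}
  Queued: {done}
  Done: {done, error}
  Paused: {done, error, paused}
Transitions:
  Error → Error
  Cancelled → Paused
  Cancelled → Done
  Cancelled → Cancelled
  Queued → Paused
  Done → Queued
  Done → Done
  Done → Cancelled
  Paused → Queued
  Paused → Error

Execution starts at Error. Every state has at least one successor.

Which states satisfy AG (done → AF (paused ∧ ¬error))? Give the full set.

States satisfying done → AF (paused ∧ ¬error): {Cancelled}.
States satisfying AG (done → AF (paused ∧ ¬error)): ∅.

none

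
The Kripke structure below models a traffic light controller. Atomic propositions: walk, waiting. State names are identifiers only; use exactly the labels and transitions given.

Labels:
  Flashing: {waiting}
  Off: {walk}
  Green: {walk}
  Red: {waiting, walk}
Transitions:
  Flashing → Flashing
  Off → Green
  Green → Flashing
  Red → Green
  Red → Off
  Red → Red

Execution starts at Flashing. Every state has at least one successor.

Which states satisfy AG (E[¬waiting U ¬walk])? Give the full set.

{Flashing, Off, Green}

States satisfying E[¬waiting U ¬walk]: {Flashing, Off, Green}.
States satisfying AG (E[¬waiting U ¬walk]): {Flashing, Off, Green}.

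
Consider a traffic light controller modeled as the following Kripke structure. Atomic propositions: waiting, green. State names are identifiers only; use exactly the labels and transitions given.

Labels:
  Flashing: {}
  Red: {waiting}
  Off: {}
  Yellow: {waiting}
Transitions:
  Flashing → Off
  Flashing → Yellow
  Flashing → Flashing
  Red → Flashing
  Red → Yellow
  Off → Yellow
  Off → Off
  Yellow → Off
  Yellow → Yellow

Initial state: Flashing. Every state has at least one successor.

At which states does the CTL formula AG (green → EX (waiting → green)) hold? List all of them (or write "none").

States satisfying green → EX (waiting → green): {Flashing, Red, Off, Yellow}.
States satisfying AG (green → EX (waiting → green)): {Flashing, Red, Off, Yellow}.

{Flashing, Red, Off, Yellow}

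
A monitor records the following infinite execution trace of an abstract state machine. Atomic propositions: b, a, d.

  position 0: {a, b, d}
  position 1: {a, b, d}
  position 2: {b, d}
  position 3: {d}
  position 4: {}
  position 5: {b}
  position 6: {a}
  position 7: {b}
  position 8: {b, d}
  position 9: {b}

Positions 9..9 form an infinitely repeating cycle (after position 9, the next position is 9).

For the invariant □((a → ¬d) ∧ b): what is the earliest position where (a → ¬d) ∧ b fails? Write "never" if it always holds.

0

At position 0 the labels are {a, b, d}, so (a → ¬d) ∧ b is false there. This is the first violation.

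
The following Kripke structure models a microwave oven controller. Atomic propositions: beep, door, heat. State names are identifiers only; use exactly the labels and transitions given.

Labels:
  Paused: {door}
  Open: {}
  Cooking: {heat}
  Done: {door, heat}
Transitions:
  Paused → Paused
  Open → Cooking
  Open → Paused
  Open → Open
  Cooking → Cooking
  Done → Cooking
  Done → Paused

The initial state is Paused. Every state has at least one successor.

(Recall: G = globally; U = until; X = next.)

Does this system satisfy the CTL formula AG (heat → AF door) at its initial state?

States satisfying heat → AF door: {Paused, Open, Done}.
States satisfying AG (heat → AF door): {Paused}.
Every state reachable from Paused satisfies heat → AF door.
Paused ∈ Sat(AG (heat → AF door)).

Holds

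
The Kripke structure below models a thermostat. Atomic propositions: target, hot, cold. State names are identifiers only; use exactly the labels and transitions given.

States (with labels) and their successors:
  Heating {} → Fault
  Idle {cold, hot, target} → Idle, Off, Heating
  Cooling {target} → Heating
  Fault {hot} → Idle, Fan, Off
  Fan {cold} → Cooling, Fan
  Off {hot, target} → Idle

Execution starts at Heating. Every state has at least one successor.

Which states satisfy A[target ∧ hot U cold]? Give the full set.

{Idle, Fan, Off}

States satisfying target ∧ hot: {Idle, Off}.
States satisfying cold: {Idle, Fan}.
States satisfying A[target ∧ hot U cold]: {Idle, Fan, Off}.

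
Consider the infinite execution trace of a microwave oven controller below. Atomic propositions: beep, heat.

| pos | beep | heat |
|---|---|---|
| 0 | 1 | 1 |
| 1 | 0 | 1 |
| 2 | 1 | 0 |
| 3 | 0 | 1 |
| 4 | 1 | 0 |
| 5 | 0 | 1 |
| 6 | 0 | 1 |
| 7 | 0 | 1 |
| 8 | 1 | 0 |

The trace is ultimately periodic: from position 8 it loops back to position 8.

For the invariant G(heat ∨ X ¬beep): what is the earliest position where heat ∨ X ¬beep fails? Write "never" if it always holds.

8

Check heat ∨ X ¬beep at each position in order: 0 ✓, 1 ✓, 2 ✓, 3 ✓, 4 ✓, 5 ✓, 6 ✓, 7 ✓.
At position 8 the labels are {beep} and the next position 8 has {beep}, so heat ∨ X ¬beep is false there. This is the first violation.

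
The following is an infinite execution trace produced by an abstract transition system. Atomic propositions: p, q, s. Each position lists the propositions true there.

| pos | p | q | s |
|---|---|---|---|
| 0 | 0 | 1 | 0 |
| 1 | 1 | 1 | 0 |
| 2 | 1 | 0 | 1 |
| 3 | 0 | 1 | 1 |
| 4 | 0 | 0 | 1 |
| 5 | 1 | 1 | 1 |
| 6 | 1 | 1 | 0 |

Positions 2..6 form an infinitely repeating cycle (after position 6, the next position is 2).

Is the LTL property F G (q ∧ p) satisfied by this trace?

G (q ∧ p) is false at every position 0..6, so it never becomes true and F G (q ∧ p) fails.

Does not hold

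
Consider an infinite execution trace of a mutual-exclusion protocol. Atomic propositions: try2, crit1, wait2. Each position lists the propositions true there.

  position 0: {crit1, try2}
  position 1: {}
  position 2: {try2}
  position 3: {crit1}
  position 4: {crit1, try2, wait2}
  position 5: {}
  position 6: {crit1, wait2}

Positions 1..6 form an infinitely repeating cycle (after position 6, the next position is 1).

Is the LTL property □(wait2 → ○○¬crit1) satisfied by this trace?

wait2 → ○○¬crit1 must hold at every position from 0 onward. It fails at position 4, so □(wait2 → ○○¬crit1) is false.
Positions where wait2 holds: 4, 6.
Check ○○¬crit1 at each: 4→fails, 6→ok.

Violated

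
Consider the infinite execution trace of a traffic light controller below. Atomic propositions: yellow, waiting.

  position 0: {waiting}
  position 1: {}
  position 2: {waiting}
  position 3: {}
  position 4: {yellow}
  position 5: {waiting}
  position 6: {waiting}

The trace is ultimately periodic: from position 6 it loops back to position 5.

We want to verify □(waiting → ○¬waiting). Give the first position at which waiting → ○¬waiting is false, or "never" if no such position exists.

5

Check waiting → ○¬waiting at each position in order: 0 ✓, 1 ✓, 2 ✓, 3 ✓, 4 ✓.
At position 5 the labels are {waiting} and the next position 6 has {waiting}, so waiting → ○¬waiting is false there. This is the first violation.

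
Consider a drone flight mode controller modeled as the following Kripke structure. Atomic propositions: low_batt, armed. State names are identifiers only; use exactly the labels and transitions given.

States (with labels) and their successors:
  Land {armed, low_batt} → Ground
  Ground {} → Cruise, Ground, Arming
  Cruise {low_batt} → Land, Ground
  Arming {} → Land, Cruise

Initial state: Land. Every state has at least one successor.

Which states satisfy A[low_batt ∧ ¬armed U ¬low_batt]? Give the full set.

{Ground, Arming}

States satisfying low_batt ∧ ¬armed: {Cruise}.
States satisfying ¬low_batt: {Ground, Arming}.
States satisfying A[low_batt ∧ ¬armed U ¬low_batt]: {Ground, Arming}.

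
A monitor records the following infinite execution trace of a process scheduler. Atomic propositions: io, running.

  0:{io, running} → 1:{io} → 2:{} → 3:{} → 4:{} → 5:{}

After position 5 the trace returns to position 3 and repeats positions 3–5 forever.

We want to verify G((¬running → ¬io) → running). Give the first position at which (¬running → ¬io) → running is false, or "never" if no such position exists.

Check (¬running → ¬io) → running at each position in order: 0 ✓, 1 ✓.
At position 2 the labels are {}, so (¬running → ¬io) → running is false there. This is the first violation.

2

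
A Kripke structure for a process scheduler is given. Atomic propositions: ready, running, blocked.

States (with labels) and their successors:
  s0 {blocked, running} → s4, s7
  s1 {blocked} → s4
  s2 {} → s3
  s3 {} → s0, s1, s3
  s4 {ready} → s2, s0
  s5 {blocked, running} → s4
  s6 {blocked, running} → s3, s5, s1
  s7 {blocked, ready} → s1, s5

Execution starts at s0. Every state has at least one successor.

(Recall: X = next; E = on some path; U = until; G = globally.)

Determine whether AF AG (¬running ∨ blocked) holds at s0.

States satisfying AG (¬running ∨ blocked): {s0, s1, s2, s3, s4, s5, s6, s7}.
States satisfying AF AG (¬running ∨ blocked): {s0, s1, s2, s3, s4, s5, s6, s7}.
s0 ∈ Sat(AF AG (¬running ∨ blocked)).

Satisfied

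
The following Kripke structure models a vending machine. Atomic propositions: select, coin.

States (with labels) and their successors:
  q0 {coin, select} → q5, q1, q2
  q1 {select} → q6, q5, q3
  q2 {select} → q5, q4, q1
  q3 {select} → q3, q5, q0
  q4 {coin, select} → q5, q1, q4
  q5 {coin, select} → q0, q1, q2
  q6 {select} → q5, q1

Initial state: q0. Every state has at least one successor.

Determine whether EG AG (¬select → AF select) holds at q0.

Holds

States satisfying AG (¬select → AF select): {q0, q1, q2, q3, q4, q5, q6}.
States satisfying EG AG (¬select → AF select): {q0, q1, q2, q3, q4, q5, q6}.
q0 ∈ Sat(EG AG (¬select → AF select)).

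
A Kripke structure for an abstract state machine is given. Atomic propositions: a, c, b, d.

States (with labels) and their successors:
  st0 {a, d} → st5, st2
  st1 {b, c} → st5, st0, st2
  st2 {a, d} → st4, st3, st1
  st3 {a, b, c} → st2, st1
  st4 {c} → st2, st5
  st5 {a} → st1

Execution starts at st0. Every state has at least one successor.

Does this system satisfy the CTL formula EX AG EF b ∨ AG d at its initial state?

Satisfied

States satisfying AG EF b: {st0, st1, st2, st3, st4, st5}.
States satisfying EX AG EF b: {st0, st1, st2, st3, st4, st5}.
States satisfying d: {st0, st2}.
States satisfying AG d: ∅.
States satisfying EX AG EF b ∨ AG d: {st0, st1, st2, st3, st4, st5}.
st0 ∈ Sat(EX AG EF b ∨ AG d).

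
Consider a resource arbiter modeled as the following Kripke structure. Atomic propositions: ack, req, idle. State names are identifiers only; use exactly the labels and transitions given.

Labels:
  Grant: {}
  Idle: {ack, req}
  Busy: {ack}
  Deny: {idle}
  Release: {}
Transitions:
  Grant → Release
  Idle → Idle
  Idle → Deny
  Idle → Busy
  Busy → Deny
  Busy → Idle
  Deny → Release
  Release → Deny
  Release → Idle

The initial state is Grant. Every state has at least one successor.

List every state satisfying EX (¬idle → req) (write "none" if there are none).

States satisfying ¬idle → req: {Idle, Deny}.
States satisfying EX (¬idle → req): {Idle, Busy, Release}.

{Idle, Busy, Release}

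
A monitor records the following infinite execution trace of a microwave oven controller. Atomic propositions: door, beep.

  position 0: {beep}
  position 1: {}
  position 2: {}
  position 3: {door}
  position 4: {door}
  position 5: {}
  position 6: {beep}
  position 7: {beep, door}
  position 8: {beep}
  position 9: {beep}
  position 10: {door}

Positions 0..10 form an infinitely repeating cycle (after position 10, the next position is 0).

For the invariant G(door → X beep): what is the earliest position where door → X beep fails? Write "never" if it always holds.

3

Check door → X beep at each position in order: 0 ✓, 1 ✓, 2 ✓.
At position 3 the labels are {door} and the next position 4 has {door}, so door → X beep is false there. This is the first violation.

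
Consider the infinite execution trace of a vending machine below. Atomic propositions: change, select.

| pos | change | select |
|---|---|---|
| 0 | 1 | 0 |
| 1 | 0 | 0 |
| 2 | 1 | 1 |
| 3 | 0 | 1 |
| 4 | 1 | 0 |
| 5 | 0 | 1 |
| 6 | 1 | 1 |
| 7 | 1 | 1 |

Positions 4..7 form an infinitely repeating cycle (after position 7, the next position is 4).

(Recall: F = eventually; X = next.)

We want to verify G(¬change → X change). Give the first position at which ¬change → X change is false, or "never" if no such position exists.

¬change → X change holds at every position 0..7, and those are all the positions the trace ever visits, so the invariant G(¬change → X change) is never violated.

never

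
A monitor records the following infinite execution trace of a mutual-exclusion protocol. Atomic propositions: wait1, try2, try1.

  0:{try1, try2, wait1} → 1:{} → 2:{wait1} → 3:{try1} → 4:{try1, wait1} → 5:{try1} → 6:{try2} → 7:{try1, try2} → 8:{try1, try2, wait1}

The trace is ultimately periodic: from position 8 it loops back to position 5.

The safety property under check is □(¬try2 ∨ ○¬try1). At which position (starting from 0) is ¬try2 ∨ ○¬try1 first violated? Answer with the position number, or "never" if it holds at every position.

6

Check ¬try2 ∨ ○¬try1 at each position in order: 0 ✓, 1 ✓, 2 ✓, 3 ✓, 4 ✓, 5 ✓.
At position 6 the labels are {try2} and the next position 7 has {try1, try2}, so ¬try2 ∨ ○¬try1 is false there. This is the first violation.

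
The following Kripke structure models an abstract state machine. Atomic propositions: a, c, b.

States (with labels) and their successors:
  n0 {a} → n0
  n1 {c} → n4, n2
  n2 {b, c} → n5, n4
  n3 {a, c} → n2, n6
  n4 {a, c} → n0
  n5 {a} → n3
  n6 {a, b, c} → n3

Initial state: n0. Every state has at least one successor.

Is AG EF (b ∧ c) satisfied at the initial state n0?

Does not hold

States satisfying EF (b ∧ c): {n1, n2, n3, n5, n6}.
States satisfying AG EF (b ∧ c): ∅.
n0 is reachable from n0 and violates EF (b ∧ c), so AG fails at n0.
n0 ∉ Sat(AG EF (b ∧ c)).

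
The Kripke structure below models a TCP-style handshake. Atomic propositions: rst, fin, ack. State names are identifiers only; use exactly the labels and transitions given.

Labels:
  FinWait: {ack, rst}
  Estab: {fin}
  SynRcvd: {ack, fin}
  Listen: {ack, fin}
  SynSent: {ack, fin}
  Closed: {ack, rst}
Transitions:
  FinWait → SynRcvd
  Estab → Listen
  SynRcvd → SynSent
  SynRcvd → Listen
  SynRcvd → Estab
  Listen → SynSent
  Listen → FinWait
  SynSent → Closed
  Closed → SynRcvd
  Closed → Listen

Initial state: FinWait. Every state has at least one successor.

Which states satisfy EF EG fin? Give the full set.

none

States satisfying EG fin: ∅.
States satisfying EF EG fin: ∅.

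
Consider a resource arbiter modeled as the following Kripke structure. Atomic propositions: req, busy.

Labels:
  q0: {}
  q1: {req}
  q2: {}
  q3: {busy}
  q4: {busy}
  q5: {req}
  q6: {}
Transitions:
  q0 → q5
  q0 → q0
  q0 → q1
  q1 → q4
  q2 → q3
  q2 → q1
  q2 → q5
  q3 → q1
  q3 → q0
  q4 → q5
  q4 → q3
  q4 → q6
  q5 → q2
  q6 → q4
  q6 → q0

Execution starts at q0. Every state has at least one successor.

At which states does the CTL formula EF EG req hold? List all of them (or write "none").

States satisfying EG req: ∅.
States satisfying EF EG req: ∅.

none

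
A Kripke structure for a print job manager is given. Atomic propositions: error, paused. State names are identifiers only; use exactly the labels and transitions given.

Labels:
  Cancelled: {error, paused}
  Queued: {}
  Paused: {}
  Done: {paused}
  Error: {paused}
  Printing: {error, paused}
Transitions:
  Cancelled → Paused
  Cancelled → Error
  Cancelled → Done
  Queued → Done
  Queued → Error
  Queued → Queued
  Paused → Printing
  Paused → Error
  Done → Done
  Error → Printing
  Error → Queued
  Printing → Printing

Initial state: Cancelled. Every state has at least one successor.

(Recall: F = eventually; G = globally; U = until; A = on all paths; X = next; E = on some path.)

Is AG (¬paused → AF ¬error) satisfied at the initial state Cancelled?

States satisfying ¬paused → AF ¬error: {Cancelled, Queued, Paused, Done, Error, Printing}.
States satisfying AG (¬paused → AF ¬error): {Cancelled, Queued, Paused, Done, Error, Printing}.
Every state reachable from Cancelled satisfies ¬paused → AF ¬error.
Cancelled ∈ Sat(AG (¬paused → AF ¬error)).

Holds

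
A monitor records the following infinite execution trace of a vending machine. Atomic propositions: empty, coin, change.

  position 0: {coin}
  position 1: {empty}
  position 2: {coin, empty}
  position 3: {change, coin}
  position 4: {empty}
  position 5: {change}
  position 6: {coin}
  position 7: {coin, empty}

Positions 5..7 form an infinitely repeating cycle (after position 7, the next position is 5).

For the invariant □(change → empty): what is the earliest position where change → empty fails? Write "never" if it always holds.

Check change → empty at each position in order: 0 ✓, 1 ✓, 2 ✓.
At position 3 the labels are {change, coin}, so change → empty is false there. This is the first violation.

3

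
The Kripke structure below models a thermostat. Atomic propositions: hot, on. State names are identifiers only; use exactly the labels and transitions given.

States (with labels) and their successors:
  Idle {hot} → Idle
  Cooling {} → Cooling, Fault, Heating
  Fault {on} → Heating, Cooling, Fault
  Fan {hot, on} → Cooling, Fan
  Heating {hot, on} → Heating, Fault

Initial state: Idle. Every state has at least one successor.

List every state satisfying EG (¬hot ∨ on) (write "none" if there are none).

{Cooling, Fault, Fan, Heating}

States satisfying ¬hot ∨ on: {Cooling, Fault, Fan, Heating}.
States satisfying EG (¬hot ∨ on): {Cooling, Fault, Fan, Heating}.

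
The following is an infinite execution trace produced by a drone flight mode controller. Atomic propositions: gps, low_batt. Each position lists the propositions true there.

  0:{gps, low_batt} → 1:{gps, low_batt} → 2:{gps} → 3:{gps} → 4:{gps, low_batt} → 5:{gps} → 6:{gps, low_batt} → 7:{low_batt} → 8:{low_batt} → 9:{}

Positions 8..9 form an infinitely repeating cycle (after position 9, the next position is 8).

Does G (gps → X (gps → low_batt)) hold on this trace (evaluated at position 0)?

Does not hold

gps → X (gps → low_batt) must hold at every position from 0 onward. It fails at position 1, so G (gps → X (gps → low_batt)) is false.
Positions where gps holds: 0, 1, 2, 3, 4, 5, 6.
Check X (gps → low_batt) at each: 0→ok, 1→fails, 2→fails, 3→ok, 4→fails, 5→ok, 6→ok.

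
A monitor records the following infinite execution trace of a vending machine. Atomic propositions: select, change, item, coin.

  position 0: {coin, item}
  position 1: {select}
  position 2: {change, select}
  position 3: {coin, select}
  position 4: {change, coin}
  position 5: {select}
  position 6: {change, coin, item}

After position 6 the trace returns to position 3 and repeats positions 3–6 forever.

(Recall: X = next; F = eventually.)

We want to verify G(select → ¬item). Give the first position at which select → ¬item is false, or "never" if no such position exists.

select → ¬item holds at every position 0..6, and those are all the positions the trace ever visits, so the invariant G(select → ¬item) is never violated.

never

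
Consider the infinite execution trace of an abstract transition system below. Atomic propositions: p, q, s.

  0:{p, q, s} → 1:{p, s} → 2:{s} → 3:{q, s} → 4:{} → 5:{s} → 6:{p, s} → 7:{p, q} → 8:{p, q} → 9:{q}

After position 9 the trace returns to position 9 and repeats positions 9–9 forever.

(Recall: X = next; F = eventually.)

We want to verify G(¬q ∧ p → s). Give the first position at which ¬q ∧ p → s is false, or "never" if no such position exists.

never

¬q ∧ p → s holds at every position 0..9, and those are all the positions the trace ever visits, so the invariant G(¬q ∧ p → s) is never violated.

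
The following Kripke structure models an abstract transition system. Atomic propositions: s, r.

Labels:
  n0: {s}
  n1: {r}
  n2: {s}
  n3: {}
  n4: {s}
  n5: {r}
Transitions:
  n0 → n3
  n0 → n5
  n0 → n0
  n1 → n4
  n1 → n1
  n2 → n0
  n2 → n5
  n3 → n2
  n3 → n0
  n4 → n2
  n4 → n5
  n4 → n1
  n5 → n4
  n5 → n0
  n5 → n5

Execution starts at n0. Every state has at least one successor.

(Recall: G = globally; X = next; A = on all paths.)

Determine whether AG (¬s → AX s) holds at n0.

States satisfying ¬s → AX s: {n0, n2, n3, n4}.
States satisfying AG (¬s → AX s): ∅.
n1 is reachable from n0 and violates ¬s → AX s, so AG fails at n0.
n0 ∉ Sat(AG (¬s → AX s)).

Violated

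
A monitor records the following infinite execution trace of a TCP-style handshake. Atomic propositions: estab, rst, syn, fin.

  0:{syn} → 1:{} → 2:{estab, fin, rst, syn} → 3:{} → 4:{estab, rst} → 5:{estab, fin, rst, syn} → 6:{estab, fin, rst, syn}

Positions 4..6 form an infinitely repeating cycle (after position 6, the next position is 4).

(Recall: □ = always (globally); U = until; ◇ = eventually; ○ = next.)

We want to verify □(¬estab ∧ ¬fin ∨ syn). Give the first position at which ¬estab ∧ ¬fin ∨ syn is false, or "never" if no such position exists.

4

Check ¬estab ∧ ¬fin ∨ syn at each position in order: 0 ✓, 1 ✓, 2 ✓, 3 ✓.
At position 4 the labels are {estab, rst}, so ¬estab ∧ ¬fin ∨ syn is false there. This is the first violation.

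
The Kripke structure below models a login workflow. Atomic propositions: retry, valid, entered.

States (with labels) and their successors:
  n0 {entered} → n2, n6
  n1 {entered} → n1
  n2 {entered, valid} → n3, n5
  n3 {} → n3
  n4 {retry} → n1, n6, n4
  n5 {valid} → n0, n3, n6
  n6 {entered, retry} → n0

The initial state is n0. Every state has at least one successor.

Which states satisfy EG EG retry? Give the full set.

States satisfying EG retry: {n4}.
States satisfying EG EG retry: {n4}.

{n4}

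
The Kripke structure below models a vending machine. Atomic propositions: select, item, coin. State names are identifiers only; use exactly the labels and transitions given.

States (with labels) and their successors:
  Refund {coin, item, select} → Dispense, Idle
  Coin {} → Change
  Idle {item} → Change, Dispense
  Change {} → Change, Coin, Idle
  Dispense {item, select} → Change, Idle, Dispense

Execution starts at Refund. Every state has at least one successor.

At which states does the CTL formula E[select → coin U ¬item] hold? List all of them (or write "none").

States satisfying select → coin: {Refund, Coin, Idle, Change}.
States satisfying ¬item: {Coin, Change}.
States satisfying E[select → coin U ¬item]: {Refund, Coin, Idle, Change}.

{Refund, Coin, Idle, Change}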